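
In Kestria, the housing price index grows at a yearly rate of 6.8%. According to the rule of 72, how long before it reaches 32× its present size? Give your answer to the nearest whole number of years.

At 6.8% it doubles every 72/6.8 ≈ 10.59 years.
32× is 5 doublings, so 5 × 10.59 ≈ 53 years.

approximately 53 years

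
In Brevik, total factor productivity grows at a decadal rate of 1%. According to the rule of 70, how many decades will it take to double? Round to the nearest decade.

At 1%, doubling takes about 70/1 = 70.00 decades.

about 70 decades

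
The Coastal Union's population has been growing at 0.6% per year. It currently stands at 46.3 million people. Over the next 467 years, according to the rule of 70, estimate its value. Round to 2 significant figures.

≈ 740 million people

Doubling time ≈ 70/0.6 = 116.67 years.
467 years is 467/116.67 ≈ 4.00 doublings, a factor of 2^4.00 ≈ 16.00.
46.3 × 16.00 ≈ 740 million people.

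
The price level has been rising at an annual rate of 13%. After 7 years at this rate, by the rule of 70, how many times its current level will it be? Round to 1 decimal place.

Doubling time ≈ 70/13 = 5.38 years.
7 years / 5.38 ≈ 1.30 doublings → factor 2^1.30 ≈ 2.5.

about 2.5 times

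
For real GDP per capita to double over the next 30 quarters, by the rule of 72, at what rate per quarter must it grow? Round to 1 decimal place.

72 / 30 ≈ 2.40, so about 2.4% per quarter.

around 2.4%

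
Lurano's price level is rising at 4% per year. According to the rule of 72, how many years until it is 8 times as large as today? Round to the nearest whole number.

One doubling takes 72/4 = 18.00 years.
8× is 3 doublings, so 3 × 18.00 ≈ 54 years.

roughly 54 years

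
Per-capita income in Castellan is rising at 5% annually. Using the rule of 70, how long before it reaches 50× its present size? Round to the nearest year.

about 79 years

One doubling takes 70/5 = 14.00 years.
Reaching 50× takes log₂(50) ≈ 5.64 doublings.
5.64 × 14.00 ≈ 79 years.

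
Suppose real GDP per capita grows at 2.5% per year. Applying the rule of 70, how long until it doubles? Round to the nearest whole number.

28 years

70/2.5 ≈ 28.00, so it doubles roughly every 28 years.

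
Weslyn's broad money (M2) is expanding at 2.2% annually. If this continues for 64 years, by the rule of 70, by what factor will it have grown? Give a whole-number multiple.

At 2.2% one doubling takes ≈ 31.82 years; 64 years is 2 of them, so ×4.

about 4 times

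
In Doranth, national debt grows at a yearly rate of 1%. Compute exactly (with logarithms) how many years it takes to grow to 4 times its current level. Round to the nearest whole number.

139 years

t = ln(4) / ln(1 + 0.01) = 1.3863 / 0.009950 ≈ 139.33.
≈ 139 years.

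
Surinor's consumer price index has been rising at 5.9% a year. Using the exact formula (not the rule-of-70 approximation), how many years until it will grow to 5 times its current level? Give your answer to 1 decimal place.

t = ln(5) / ln(1 + 0.059) = 1.6094 / 0.057325 ≈ 28.08.

28.1 years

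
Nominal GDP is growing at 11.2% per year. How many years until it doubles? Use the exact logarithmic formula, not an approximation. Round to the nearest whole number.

7 years

t = ln(2) / ln(1 + 0.112) = 0.6931 / 0.106160 ≈ 6.53.
≈ 7 years.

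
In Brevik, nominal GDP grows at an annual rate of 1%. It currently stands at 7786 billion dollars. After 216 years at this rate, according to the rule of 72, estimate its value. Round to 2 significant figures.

It doubles every 72/1 ≈ 72.00 years, so 216 years is 3.00 doublings.
2^3.00 ≈ 8.00; 7786 × 8.00 ≈ 62000 billion dollars.

roughly 62000 billion dollars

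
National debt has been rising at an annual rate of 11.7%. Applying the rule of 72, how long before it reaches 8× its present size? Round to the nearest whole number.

Doubling time ≈ 72/11.7 = 6.15 years.
8 = 2^3, so 3 doublings → 18 years.

roughly 18 years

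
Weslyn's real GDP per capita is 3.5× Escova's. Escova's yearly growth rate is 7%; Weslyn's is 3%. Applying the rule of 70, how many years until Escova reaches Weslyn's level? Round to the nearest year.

The growth-rate gap is 7% − 3% = 4 percentage points.
So the ratio between them halves every 70/4 ≈ 17.50 years.
A 3.5× gap takes log₂(3.5) ≈ 1.81 halvings to close: 1.81 × 17.50 ≈ 32 years.

about 32 years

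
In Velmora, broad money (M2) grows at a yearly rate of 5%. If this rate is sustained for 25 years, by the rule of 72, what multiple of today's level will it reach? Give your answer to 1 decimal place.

about 3.3 times

Doubles every ≈ 14.40 years (72/5).
25 years is 1.74 doublings; 2^1.74 ≈ 3.3×.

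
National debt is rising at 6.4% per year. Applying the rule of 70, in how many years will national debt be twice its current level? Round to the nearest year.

At 6.4%, doubling takes about 70/6.4 = 10.94 years.

roughly 11 years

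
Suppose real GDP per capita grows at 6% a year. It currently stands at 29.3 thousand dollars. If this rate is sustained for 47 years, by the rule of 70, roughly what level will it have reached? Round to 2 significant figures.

It doubles every 70/6 ≈ 11.67 years, so 47 years is 4.03 doublings.
2^4.03 ≈ 16.34; 29.3 × 16.34 ≈ 480 thousand dollars.

approximately 480 thousand dollars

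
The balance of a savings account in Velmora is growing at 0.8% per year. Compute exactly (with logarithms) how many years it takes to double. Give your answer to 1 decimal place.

87.0 years

t = ln(2) / ln(1 + 0.008) = 0.6931 / 0.007968 ≈ 86.99.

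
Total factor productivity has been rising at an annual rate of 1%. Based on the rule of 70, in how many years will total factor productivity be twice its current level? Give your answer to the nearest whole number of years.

about 70 years

Doubling time ≈ 70 / 1 = 70.00 years.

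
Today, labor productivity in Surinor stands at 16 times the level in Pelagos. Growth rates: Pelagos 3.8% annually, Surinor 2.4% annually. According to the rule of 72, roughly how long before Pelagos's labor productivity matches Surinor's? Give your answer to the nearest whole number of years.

roughly 206 years

The growth-rate gap is 3.8% − 2.4% = 1.4 percentage points.
So the ratio between them halves every 72/1.4 ≈ 51.43 years.
A 16 times gap closes after 4 halvings: 4 × 51.43 ≈ 206 years.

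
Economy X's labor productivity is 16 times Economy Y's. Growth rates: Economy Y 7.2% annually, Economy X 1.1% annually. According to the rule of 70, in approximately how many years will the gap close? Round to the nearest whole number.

The growth-rate gap is 7.2% − 1.1% = 6.1 percentage points.
So the ratio between them halves every 70/6.1 ≈ 11.48 years.
A 16 times gap closes after 4 halvings: 4 × 11.48 ≈ 46 years.

roughly 46 years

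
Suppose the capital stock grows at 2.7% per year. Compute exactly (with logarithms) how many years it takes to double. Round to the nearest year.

26 years

t = ln(2) / ln(1 + 0.027) = 0.6931 / 0.026642 ≈ 26.02.
≈ 26 years.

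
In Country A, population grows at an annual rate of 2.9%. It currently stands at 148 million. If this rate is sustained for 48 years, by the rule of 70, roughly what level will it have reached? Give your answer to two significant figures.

around 590 million

Doubling time ≈ 70/2.9 = 24.14 years.
48 years is 48/24.14 ≈ 1.99 doublings, a factor of 2^1.99 ≈ 3.97.
148 × 3.97 ≈ 590 million.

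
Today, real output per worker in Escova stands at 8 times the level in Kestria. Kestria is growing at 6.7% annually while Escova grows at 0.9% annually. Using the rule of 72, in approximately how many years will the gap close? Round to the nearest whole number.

approximately 37 years

Kestria gains on Escova at 6.7% − 0.9% = 5.8 points a year.
At that relative rate the gap halves every 72/5.8 ≈ 12.41 years.
An 8 times gap closes after 3 halvings: 3 × 12.41 ≈ 37 years.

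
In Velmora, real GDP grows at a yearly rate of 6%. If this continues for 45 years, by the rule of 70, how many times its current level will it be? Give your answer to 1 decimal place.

≈ 14.5 times

Doubling time ≈ 70/6 = 11.67 years.
45 years / 11.67 ≈ 3.86 doublings → factor 2^3.86 ≈ 14.5.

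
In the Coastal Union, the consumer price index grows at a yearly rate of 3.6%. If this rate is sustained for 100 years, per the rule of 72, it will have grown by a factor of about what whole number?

72/3.6 ≈ 20.00 years per doubling.
100 years fits 5 doublings: 2^5 = 32.

32 times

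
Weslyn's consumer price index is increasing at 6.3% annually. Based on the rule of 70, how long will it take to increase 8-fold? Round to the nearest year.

roughly 33 years

One doubling takes 70/6.3 = 11.11 years.
Getting to 8× needs 3 doublings: 3 × 11.11 ≈ 33 years.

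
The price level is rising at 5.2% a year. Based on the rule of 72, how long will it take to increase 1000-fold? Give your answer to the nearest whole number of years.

Doubling time ≈ 72/5.2 = 13.85 years.
Reaching 1000× takes log₂(1000) ≈ 9.97 doublings.
9.97 × 13.85 ≈ 138 years.

about 138 years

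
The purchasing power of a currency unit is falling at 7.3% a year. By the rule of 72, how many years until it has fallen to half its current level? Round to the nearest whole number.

Halving time ≈ 72 / 7.3 = 9.86 → 10 years.

about 10 years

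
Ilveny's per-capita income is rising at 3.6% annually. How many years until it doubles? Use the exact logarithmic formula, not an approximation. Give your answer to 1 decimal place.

t = ln(2) / ln(1 + 0.036) = 0.6931 / 0.035367 ≈ 19.60.

19.6 years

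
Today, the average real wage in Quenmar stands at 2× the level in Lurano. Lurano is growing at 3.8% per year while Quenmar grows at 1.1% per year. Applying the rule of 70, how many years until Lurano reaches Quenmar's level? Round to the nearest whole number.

What matters is the difference: 2.7 pp.
Rule of 70 on the gap: the ratio halves every 70/2.7 ≈ 25.93 years.
A 2× gap closes after 1 halving: 1 × 25.93 ≈ 26 years.

approximately 26 years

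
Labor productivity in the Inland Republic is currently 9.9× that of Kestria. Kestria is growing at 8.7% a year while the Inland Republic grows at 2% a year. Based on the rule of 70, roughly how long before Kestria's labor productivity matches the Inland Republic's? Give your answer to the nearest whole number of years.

≈ 35 years

The growth-rate gap is 8.7% − 2% = 6.7 percentage points.
So the ratio between them halves every 70/6.7 ≈ 10.45 years.
A 9.9× gap takes log₂(9.9) ≈ 3.31 halvings to close: 3.31 × 10.45 ≈ 35 years.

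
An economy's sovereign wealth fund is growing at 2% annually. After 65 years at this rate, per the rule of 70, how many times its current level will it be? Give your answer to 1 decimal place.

roughly 3.6 times

Doubling time ≈ 70/2 = 35.00 years.
65 years / 35.00 ≈ 1.86 doublings → factor 2^1.86 ≈ 3.6.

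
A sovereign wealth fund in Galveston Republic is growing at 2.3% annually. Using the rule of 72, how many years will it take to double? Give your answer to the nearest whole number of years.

about 31 years

At 2.3%, doubling takes about 72/2.3 = 31.30 years.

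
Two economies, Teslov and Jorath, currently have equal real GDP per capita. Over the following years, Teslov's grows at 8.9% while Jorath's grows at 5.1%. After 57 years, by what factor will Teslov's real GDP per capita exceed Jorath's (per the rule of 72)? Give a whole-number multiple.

8 times

Teslov pulls ahead at 3.8 pp per year, so the ratio doubles every 72/3.8 ≈ 18.95 years.
In 57 years that's 3.01 doublings: 2^3.01 ≈ 8.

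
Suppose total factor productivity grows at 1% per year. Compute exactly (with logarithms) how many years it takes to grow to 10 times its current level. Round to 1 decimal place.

t = ln(10) / ln(1 + 0.01) = 2.3026 / 0.009950 ≈ 231.42.

231.4 years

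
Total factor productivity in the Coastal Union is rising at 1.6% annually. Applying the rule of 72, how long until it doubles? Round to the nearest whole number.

roughly 45 years

72/1.6 ≈ 45.00, so it doubles roughly every 45 years.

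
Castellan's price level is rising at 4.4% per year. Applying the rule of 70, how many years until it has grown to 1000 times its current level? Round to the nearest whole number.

≈ 159 years

One doubling takes 70/4.4 = 15.91 years.
Reaching 1000× takes log₂(1000) ≈ 9.97 doublings.
9.97 × 15.91 ≈ 159 years.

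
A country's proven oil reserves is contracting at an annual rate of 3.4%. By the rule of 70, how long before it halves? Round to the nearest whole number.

Falling at 3.4%, it halves about every 70/3.4 = 20.59 years.

roughly 21 years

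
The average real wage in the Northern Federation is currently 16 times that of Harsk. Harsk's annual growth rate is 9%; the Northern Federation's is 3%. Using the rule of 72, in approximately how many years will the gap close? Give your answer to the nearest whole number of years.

What matters is the difference: 6 pp.
Rule of 72 on the gap: the ratio halves every 72/6 ≈ 12.00 years.
A 16 times gap closes after 4 halvings: 4 × 12.00 ≈ 48 years.

about 48 years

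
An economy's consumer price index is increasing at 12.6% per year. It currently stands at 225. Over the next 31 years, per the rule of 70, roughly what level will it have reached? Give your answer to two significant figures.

approximately 11000

It doubles every 70/12.6 ≈ 5.56 years, so 31 years is 5.58 doublings.
2^5.58 ≈ 47.84; 225 × 47.84 ≈ 11000.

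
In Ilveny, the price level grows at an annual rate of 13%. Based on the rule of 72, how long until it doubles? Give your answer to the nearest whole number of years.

72/13 ≈ 5.54, so it doubles roughly every 6 years.

around 6 years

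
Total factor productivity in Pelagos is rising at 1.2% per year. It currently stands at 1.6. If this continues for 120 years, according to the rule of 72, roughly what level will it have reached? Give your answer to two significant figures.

≈ 6.4

It doubles every 72/1.2 ≈ 60.00 years, so 120 years is 2.00 doublings.
2^2.00 ≈ 4.00; 1.6 × 4.00 ≈ 6.4.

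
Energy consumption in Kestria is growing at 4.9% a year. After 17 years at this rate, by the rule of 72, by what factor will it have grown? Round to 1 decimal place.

roughly 2.2 times

Doubling time ≈ 72/4.9 = 14.69 years.
17 years / 14.69 ≈ 1.16 doublings → factor 2^1.16 ≈ 2.2.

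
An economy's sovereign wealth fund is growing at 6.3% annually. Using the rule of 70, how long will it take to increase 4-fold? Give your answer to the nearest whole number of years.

approximately 22 years

One doubling takes 70/6.3 = 11.11 years.
4 = 2^2, so 2 doublings → 22 years.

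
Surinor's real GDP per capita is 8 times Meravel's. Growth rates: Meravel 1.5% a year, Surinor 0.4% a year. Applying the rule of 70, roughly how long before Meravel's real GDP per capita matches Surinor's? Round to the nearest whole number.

What matters is the difference: 1.1 pp.
Rule of 70 on the gap: the ratio halves every 70/1.1 ≈ 63.64 years.
An 8 times gap closes after 3 halvings: 3 × 63.64 ≈ 191 years.

approximately 191 years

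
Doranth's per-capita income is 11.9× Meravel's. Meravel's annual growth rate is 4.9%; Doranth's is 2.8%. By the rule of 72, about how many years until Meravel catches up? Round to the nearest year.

approximately 122 years

The growth-rate gap is 4.9% − 2.8% = 2.1 percentage points.
So the ratio between them halves every 72/2.1 ≈ 34.29 years.
An 11.9× gap takes log₂(11.9) ≈ 3.57 halvings to close: 3.57 × 34.29 ≈ 122 years.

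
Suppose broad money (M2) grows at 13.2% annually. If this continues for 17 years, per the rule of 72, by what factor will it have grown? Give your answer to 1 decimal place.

about 8.7 times

Doubles every ≈ 5.45 years (72/13.2).
17 years is 3.12 doublings; 2^3.12 ≈ 8.7×.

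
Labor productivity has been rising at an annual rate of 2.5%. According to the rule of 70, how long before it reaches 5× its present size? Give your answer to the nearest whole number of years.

approximately 65 years

Doubling time ≈ 70/2.5 = 28.00 years.
Reaching 5× takes log₂(5) ≈ 2.32 doublings.
2.32 × 28.00 ≈ 65 years.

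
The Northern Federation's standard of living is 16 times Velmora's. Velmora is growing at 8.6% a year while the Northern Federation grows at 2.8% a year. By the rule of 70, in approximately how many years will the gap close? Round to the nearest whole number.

Velmora gains on the Northern Federation at 8.6% − 2.8% = 5.8 points a year.
At that relative rate the gap halves every 70/5.8 ≈ 12.07 years.
A 16 times gap closes after 4 halvings: 4 × 12.07 ≈ 48 years.

≈ 48 years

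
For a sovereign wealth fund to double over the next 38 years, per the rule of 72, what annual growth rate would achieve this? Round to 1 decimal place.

72 / 38 ≈ 1.89, so about 1.9% annually.

approximately 1.9%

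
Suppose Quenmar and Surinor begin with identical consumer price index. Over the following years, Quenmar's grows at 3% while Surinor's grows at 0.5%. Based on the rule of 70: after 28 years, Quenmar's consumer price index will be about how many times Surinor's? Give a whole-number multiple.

Quenmar pulls ahead at 2.5 pp per year, so the ratio doubles every 70/2.5 ≈ 28.00 years.
In 28 years that's 1.00 doublings: 2^1.00 ≈ 2.

≈ 2 times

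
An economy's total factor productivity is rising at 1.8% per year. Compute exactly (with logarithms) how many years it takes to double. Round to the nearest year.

39 years

t = ln(2) / ln(1 + 0.018) = 0.6931 / 0.017840 ≈ 38.85.
≈ 39 years.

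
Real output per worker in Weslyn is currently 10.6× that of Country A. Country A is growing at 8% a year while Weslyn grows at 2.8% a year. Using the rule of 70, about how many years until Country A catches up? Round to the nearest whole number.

around 46 years

What matters is the difference: 5.2 pp.
Rule of 70 on the gap: the ratio halves every 70/5.2 ≈ 13.46 years.
A 10.6× gap takes log₂(10.6) ≈ 3.41 halvings to close: 3.41 × 13.46 ≈ 46 years.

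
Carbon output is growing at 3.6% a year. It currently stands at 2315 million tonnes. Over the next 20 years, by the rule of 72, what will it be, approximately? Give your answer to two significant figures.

It doubles every 72/3.6 ≈ 20.00 years, so 20 years is 1.00 doublings.
2^1.00 ≈ 2.00; 2315 × 2.00 ≈ 4600 million tonnes.

4600 million tonnes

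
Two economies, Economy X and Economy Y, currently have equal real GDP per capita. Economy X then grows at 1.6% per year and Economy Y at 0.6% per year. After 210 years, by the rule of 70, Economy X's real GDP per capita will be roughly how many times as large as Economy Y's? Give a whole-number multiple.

around 8 times

Only the 1-point difference matters.
70/1 ≈ 70.00 years per doubling of the ratio; 210 years gives 3.00 doublings, so ≈ 8×.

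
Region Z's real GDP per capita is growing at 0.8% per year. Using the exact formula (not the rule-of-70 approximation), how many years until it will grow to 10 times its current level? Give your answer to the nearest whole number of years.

t = ln(10) / ln(1 + 0.008) = 2.3026 / 0.007968 ≈ 288.98.
≈ 289 years.

289 years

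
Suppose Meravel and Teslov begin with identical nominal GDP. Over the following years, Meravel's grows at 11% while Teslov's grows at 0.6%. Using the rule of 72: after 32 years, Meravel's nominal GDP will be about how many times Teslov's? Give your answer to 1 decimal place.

≈ 24.6 times

Only the 10.4-point difference matters.
72/10.4 ≈ 6.92 years per doubling of the ratio; 32 years gives 4.62 doublings, so ≈ 24.6×.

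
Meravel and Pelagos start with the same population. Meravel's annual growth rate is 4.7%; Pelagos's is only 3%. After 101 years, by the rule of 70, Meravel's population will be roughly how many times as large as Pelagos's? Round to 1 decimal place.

Rate gap = 4.7% − 3% = 1.7 points.
The ratio doubles every 70/1.7 ≈ 41.18 years.
101/41.18 ≈ 2.45 doublings → ratio ≈ 2^2.45 ≈ 5.5.

5.5 times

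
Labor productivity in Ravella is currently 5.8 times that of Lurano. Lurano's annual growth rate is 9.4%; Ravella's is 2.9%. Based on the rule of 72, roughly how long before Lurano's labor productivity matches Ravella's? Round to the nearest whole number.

28 years

Lurano gains on Ravella at 9.4% − 2.9% = 6.5 points a year.
At that relative rate the gap halves every 72/6.5 ≈ 11.08 years.
A 5.8 times gap takes log₂(5.8) ≈ 2.54 halvings to close: 2.54 × 11.08 ≈ 28 years.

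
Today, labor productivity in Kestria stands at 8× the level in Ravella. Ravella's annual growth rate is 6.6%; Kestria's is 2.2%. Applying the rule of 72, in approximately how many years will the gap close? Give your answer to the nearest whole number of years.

about 49 years

What matters is the difference: 4.4 pp.
Rule of 72 on the gap: the ratio halves every 72/4.4 ≈ 16.36 years.
An 8× gap closes after 3 halvings: 3 × 16.36 ≈ 49 years.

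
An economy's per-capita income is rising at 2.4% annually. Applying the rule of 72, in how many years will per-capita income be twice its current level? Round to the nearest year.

approximately 30 years

At 2.4%, doubling takes about 72/2.4 = 30.00 years.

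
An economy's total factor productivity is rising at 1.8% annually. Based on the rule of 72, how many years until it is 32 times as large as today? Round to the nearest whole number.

At 1.8% it doubles every 72/1.8 ≈ 40.00 years.
32 = 2^5, so 5 doublings → 200 years.

about 200 years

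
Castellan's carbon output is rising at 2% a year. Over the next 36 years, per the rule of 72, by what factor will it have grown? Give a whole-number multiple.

At 2% one doubling takes ≈ 36.00 years; 36 years is 1 of them, so ×2.

around 2 times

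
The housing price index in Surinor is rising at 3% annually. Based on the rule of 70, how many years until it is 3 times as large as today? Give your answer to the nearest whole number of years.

around 37 years

Doubling time ≈ 70/3 = 23.33 years.
Reaching 3× takes log₂(3) ≈ 1.58 doublings.
1.58 × 23.33 ≈ 37 years.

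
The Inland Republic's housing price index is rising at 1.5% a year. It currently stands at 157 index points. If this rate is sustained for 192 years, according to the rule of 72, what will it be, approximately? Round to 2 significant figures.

about 2500 index points

It doubles every 72/1.5 ≈ 48.00 years, so 192 years is 4.00 doublings.
2^4.00 ≈ 16.00; 157 × 16.00 ≈ 2500 index points.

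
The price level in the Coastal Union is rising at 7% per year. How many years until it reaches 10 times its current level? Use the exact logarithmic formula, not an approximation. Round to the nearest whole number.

34 years

t = ln(10) / ln(1 + 0.07) = 2.3026 / 0.067659 ≈ 34.03.
≈ 34 years.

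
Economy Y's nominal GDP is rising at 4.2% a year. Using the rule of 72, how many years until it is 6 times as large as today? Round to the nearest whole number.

Doubling time ≈ 72/4.2 = 17.14 years.
6× is log₂ 6 ≈ 2.58 doublings, so ≈ 2.58 × 17.14 = 44 years.

about 44 years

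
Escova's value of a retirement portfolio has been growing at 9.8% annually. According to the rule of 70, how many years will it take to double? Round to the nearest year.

≈ 7 years

Doubling time ≈ 70 / 9.8 = 7.14 years.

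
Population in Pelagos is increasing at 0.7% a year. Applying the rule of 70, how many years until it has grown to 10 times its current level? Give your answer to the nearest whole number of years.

One doubling takes 70/0.7 = 100.00 years.
Reaching 10× takes log₂(10) ≈ 3.32 doublings.
3.32 × 100.00 ≈ 332 years.

about 332 years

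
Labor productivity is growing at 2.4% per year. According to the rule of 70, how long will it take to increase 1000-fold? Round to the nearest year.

One doubling takes 70/2.4 = 29.17 years.
1000× is log₂ 1000 ≈ 9.97 doublings, so ≈ 9.97 × 29.17 = 291 years.

291 years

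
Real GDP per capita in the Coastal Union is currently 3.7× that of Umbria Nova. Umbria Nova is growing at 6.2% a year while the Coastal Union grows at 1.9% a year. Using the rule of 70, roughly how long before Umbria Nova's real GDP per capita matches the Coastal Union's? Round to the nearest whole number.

Umbria Nova gains on the Coastal Union at 6.2% − 1.9% = 4.3 points a year.
At that relative rate the gap halves every 70/4.3 ≈ 16.28 years.
A 3.7× gap takes log₂(3.7) ≈ 1.89 halvings to close: 1.89 × 16.28 ≈ 31 years.

roughly 31 years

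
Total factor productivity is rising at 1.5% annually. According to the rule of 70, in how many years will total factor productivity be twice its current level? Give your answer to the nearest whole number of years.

At 1.5%, doubling takes about 70/1.5 = 46.67 years.

approximately 47 years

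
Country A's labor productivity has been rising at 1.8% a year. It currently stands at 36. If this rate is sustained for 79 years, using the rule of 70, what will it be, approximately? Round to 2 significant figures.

roughly 150

It doubles every 70/1.8 ≈ 38.89 years, so 79 years is 2.03 doublings.
2^2.03 ≈ 4.08; 36 × 4.08 ≈ 150.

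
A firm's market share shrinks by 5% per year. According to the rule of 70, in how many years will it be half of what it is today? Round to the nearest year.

Halving time ≈ 70 / 5 = 14.00 → 14 years.

14 years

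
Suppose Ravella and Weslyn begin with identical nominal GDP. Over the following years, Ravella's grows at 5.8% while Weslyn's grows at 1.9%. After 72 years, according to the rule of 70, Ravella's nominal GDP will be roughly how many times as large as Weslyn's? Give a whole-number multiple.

roughly 16 times

Ravella pulls ahead at 3.9 pp per year, so the ratio doubles every 70/3.9 ≈ 17.95 years.
In 72 years that's 4.01 doublings: 2^4.01 ≈ 16.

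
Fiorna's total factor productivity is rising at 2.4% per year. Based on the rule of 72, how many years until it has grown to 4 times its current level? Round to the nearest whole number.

At 2.4% it doubles every 72/2.4 ≈ 30.00 years.
4× is 2 doublings, so 2 × 30.00 ≈ 60 years.

roughly 60 years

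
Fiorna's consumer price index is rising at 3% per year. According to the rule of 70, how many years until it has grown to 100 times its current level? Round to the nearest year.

At 3% it doubles every 70/3 ≈ 23.33 years.
Reaching 100× takes log₂(100) ≈ 6.64 doublings.
6.64 × 23.33 ≈ 155 years.

around 155 years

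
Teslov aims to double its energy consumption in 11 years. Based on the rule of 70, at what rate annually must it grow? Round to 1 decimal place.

70 / 11 ≈ 6.36, so about 6.4% annually.

roughly 6.4% annually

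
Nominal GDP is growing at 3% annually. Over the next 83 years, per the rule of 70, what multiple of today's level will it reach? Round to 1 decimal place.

Doubles every ≈ 23.33 years (70/3).
83 years is 3.56 doublings; 2^3.56 ≈ 11.8×.

11.8 times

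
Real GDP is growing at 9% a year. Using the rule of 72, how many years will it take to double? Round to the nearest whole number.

about 8 years

At 9%, doubling takes about 72/9 = 8.00 years.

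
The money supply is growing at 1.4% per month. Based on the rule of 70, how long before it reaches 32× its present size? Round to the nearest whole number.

around 250 months

One doubling takes 70/1.4 = 50.00 months.
32 = 2^5, so 5 doublings → 250 months.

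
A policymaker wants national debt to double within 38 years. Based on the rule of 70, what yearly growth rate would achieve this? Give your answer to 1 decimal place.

around 1.8%

70 / 38 ≈ 1.84, so about 1.8% per year.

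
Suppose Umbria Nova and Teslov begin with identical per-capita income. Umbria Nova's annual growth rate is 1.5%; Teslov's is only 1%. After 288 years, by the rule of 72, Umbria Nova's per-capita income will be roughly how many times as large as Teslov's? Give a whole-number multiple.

Rate gap = 1.5% − 1% = 0.5 points.
The ratio doubles every 72/0.5 ≈ 144.00 years.
288/144.00 ≈ 2.00 doublings → ratio ≈ 2^2.00 ≈ 4.

≈ 4 times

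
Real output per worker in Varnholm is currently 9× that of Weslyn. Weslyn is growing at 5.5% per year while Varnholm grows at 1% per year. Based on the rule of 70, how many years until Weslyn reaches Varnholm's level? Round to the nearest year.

approximately 49 years

Weslyn gains on Varnholm at 5.5% − 1% = 4.5 points a year.
At that relative rate the gap halves every 70/4.5 ≈ 15.56 years.
A 9× gap takes log₂(9) ≈ 3.17 halvings to close: 3.17 × 15.56 ≈ 49 years.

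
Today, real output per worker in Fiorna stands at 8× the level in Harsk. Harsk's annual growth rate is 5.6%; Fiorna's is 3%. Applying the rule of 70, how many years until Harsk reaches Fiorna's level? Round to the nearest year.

Harsk gains on Fiorna at 5.6% − 3% = 2.6 points a year.
At that relative rate the gap halves every 70/2.6 ≈ 26.92 years.
An 8× gap closes after 3 halvings: 3 × 26.92 ≈ 81 years.

≈ 81 years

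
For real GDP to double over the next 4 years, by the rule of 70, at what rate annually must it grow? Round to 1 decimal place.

around 17.5%

70 / 4 ≈ 17.50, so about 17.5% annually.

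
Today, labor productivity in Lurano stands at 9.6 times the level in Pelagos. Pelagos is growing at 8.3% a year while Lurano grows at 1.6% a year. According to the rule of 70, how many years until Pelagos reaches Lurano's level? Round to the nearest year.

What matters is the difference: 6.7 pp.
Rule of 70 on the gap: the ratio halves every 70/6.7 ≈ 10.45 years.
A 9.6 times gap takes log₂(9.6) ≈ 3.26 halvings to close: 3.26 × 10.45 ≈ 34 years.

around 34 years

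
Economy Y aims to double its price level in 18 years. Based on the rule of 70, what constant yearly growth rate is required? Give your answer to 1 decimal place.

roughly 3.9%

70 / 18 ≈ 3.89, so about 3.9% per year.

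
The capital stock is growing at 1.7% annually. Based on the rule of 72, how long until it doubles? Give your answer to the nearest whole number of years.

At 1.7%, doubling takes about 72/1.7 = 42.35 years.

roughly 42 years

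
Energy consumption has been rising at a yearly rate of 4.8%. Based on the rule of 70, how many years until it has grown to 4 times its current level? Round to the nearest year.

One doubling takes 70/4.8 = 14.58 years.
Getting to 4× needs 2 doublings: 2 × 14.58 ≈ 29 years.

approximately 29 years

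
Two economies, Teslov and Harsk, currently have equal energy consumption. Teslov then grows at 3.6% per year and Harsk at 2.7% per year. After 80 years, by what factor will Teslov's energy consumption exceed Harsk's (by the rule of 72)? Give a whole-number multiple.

Only the 0.9-point difference matters.
72/0.9 ≈ 80.00 years per doubling of the ratio; 80 years gives 1.00 doublings, so ≈ 2×.

approximately 2 times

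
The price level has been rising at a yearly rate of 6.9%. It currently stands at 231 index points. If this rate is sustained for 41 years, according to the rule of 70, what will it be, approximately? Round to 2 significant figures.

It doubles every 70/6.9 ≈ 10.14 years, so 41 years is 4.04 doublings.
2^4.04 ≈ 16.45; 231 × 16.45 ≈ 3800 index points.

around 3800 index points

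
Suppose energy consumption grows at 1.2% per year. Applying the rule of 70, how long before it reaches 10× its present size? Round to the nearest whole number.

Doubling time ≈ 70/1.2 = 58.33 years.
10× is log₂ 10 ≈ 3.32 doublings, so ≈ 3.32 × 58.33 = 194 years.

about 194 years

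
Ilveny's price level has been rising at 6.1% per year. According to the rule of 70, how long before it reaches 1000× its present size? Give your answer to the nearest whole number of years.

roughly 114 years

One doubling takes 70/6.1 = 11.48 years.
1000× is log₂ 1000 ≈ 9.97 doublings, so ≈ 9.97 × 11.48 = 114 years.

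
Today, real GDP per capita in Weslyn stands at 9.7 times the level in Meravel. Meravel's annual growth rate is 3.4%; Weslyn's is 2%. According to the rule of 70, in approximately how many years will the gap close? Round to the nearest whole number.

around 164 years

The growth-rate gap is 3.4% − 2% = 1.4 percentage points.
So the ratio between them halves every 70/1.4 ≈ 50.00 years.
A 9.7 times gap takes log₂(9.7) ≈ 3.28 halvings to close: 3.28 × 50.00 ≈ 164 years.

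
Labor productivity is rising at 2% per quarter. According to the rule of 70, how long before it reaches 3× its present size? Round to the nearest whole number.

Doubling time ≈ 70/2 = 35.00 quarters.
3× is log₂ 3 ≈ 1.58 doublings, so ≈ 1.58 × 35.00 = 55 quarters.

about 55 quarters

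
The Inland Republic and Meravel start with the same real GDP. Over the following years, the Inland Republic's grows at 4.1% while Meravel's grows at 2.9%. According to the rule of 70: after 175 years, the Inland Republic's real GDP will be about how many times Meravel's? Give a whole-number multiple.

Only the 1.2-point difference matters.
70/1.2 ≈ 58.33 years per doubling of the ratio; 175 years gives 3.00 doublings, so ≈ 8×.

approximately 8 times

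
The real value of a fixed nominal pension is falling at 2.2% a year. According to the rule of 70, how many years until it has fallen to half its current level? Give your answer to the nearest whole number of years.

Halving time ≈ 70 / 2.2 = 31.82 → 32 years.

about 32 years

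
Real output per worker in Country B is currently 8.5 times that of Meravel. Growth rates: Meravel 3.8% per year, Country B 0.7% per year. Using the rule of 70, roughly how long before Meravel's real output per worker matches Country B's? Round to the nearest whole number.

approximately 70 years

The growth-rate gap is 3.8% − 0.7% = 3.1 percentage points.
So the ratio between them halves every 70/3.1 ≈ 22.58 years.
An 8.5 times gap takes log₂(8.5) ≈ 3.09 halvings to close: 3.09 × 22.58 ≈ 70 years.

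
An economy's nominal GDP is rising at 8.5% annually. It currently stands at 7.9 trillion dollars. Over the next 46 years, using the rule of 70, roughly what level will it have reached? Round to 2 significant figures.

Doubling time ≈ 70/8.5 = 8.24 years.
46 years is 46/8.24 ≈ 5.58 doublings, a factor of 2^5.58 ≈ 47.84.
7.9 × 47.84 ≈ 380 trillion dollars.

about 380 trillion dollars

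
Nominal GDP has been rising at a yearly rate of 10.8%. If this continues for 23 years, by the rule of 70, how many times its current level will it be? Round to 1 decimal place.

about 11.7 times

Doubling time ≈ 70/10.8 = 6.48 years.
23 years / 6.48 ≈ 3.55 doublings → factor 2^3.55 ≈ 11.7.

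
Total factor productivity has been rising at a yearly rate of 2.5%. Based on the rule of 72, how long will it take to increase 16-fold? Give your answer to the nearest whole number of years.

One doubling takes 72/2.5 = 28.80 years.
16 = 2^4, so 4 doublings → 115 years.

around 115 years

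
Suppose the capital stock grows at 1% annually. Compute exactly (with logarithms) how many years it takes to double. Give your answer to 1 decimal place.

t = ln(2) / ln(1 + 0.01) = 0.6931 / 0.009950 ≈ 69.66.

69.7 years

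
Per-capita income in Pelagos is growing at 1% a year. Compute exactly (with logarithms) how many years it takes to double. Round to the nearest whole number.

t = ln(2) / ln(1 + 0.01) = 0.6931 / 0.009950 ≈ 69.66.
≈ 70 years.

70 years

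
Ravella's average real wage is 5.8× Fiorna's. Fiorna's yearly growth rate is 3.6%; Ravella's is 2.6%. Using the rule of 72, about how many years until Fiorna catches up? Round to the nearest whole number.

Fiorna gains on Ravella at 3.6% − 2.6% = 1 point a year.
At that relative rate the gap halves every 72/1 ≈ 72.00 years.
A 5.8× gap takes log₂(5.8) ≈ 2.54 halvings to close: 2.54 × 72.00 ≈ 183 years.

approximately 183 years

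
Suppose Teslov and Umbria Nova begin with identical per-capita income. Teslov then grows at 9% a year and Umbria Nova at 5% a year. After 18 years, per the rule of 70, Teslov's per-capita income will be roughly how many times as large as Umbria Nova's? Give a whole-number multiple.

approximately 2 times

Teslov pulls ahead at 4 pp per year, so the ratio doubles every 70/4 ≈ 17.50 years.
In 18 years that's 1.03 doublings: 2^1.03 ≈ 2.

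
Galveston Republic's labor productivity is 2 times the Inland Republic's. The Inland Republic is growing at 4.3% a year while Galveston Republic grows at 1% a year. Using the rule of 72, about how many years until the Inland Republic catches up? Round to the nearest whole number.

approximately 22 years

the Inland Republic gains on Galveston Republic at 4.3% − 1% = 3.3 points a year.
At that relative rate the gap halves every 72/3.3 ≈ 21.82 years.
A 2 times gap closes after 1 halving: 1 × 21.82 ≈ 22 years.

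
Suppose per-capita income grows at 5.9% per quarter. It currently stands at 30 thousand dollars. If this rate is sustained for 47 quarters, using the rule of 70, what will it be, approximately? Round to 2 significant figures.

approximately 470 thousand dollars

Doubling time ≈ 70/5.9 = 11.86 quarters.
47 quarters is 47/11.86 ≈ 3.96 doublings, a factor of 2^3.96 ≈ 15.56.
30 × 15.56 ≈ 470 thousand dollars.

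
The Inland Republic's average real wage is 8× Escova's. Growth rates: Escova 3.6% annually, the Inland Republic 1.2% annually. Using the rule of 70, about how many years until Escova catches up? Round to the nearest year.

The growth-rate gap is 3.6% − 1.2% = 2.4 percentage points.
So the ratio between them halves every 70/2.4 ≈ 29.17 years.
An 8× gap closes after 3 halvings: 3 × 29.17 ≈ 88 years.

about 88 years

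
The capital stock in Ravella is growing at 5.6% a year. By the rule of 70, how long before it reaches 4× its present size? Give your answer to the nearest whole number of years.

At 5.6% it doubles every 70/5.6 ≈ 12.50 years.
Getting to 4× needs 2 doublings: 2 × 12.50 ≈ 25 years.

25 years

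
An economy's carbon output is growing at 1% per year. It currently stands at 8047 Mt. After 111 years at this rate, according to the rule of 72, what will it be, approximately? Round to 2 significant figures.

Doubling time ≈ 72/1 = 72.00 years.
111 years is 111/72.00 ≈ 1.54 doublings, a factor of 2^1.54 ≈ 2.91.
8047 × 2.91 ≈ 23000 Mt.

around 23000 Mt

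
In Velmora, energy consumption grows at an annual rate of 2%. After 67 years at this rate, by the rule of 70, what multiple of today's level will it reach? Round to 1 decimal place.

Doubles every ≈ 35.00 years (70/2).
67 years is 1.91 doublings; 2^1.91 ≈ 3.8×.

roughly 3.8 times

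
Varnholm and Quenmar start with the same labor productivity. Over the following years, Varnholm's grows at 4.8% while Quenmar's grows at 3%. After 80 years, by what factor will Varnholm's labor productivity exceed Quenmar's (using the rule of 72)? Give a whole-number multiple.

4 times

Varnholm pulls ahead at 1.8 pp per year, so the ratio doubles every 72/1.8 ≈ 40.00 years.
In 80 years that's 2.00 doublings: 2^2.00 ≈ 4.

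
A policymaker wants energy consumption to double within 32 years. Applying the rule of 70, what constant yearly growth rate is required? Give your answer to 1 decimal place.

approximately 2.2%

70 / 32 ≈ 2.19, so about 2.2% per year.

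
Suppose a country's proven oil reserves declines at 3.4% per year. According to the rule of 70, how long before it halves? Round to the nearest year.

Falling at 3.4%, it halves about every 70/3.4 = 20.59 years.

around 21 years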